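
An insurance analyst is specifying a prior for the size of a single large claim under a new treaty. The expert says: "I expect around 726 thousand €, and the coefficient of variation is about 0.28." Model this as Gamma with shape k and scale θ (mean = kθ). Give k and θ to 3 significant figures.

k ≈ 12.8, θ ≈ 56.9

For Gamma(k, scale θ): mean = kθ, variance = kθ², so CV = 1/√k.
CV = 0.28, hence k = 1/CV² = 12.8.
Then θ = mean/k = 726/12.8 = 56.9.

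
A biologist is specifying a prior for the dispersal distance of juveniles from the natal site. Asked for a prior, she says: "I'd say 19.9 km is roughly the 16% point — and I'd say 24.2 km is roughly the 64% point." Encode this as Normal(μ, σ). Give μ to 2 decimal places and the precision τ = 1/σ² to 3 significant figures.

μ = 23.06, τ = 0.099

For Normal(μ,σ), the p-quantile is μ + z_p·σ. Here z_{0.16} = -0.9945, z_{0.64} = 0.3585.
So 19.9 = μ − 0.9945σ and 24.2 = μ + 0.3585σ.
Subtracting: σ = (24.2 − 19.9)/(0.3585 − (-0.9945)) = 3.18.
Then μ = 19.9 − (-0.9945)·3.18 = 23.06.
Precision τ = 1/σ² = 1/3.178² = 0.099.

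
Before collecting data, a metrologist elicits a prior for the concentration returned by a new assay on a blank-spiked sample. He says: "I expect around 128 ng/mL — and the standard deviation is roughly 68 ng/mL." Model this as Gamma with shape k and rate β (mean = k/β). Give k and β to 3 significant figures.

k ≈ 3.54, β ≈ 0.0277

For Gamma(k, rate β): mean = k/β, variance = k/β², so CV = 1/√k.
CV = SD/mean = 68/128 = 0.5312, hence k = 1/CV² = 3.54.
Then β = k/mean = 3.54/128 = 0.0277.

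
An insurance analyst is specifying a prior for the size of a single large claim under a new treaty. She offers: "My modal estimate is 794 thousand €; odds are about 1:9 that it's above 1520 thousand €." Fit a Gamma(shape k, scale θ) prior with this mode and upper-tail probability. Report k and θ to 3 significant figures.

Gamma(k,θ) with k>1 has mode (k−1)θ, so θ = 794/(k−1).
Need P(X < 1520) = 0.9 with θ tied to k this way. Start at k = 2, θ = 794: P(X<1520) ≈ 0.570.
Too low — raise k to concentrate. Iterating converges to k ≈ 5.54.
Then θ = 794/(5.54−1) ≈ 175.

k ≈ 5.54, θ ≈ 175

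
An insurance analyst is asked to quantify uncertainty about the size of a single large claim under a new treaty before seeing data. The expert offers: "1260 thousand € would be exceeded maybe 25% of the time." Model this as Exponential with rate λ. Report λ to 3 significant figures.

λ ≈ 0.0011

P(T > 1260.0) = e^(−λ·1260.0) = 0.25, so λ = −ln(0.25)/1260.0 = 0.0011.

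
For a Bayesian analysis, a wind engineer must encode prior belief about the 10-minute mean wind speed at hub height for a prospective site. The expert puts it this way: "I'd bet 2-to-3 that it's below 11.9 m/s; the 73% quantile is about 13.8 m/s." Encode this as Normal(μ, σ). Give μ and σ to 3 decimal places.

The p-quantile of Normal(μ,σ) is μ + z_p·σ, with z_{0.4} = -0.2533 and z_{0.73} = 0.6128.
Eliminate σ: μ = (z₂·x₁ − z₁·x₂)/(z₂ − z₁) = (0.6128·11.9 − (-0.2533)·13.8)/0.8662 = 12.456.
Then σ = (x₂ − x₁)/(z₂ − z₁) = (13.8 − 11.9)/0.8662 = 2.194.

μ = 12.456, σ = 2.194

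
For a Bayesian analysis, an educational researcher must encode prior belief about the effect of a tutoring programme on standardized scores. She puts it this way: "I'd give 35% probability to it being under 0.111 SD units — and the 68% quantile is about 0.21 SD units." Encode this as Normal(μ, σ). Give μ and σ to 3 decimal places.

The p-quantile of Normal(μ,σ) is μ + z_p·σ, with z_{0.35} = -0.3853 and z_{0.68} = 0.4677.
Eliminate σ: μ = (z₂·x₁ − z₁·x₂)/(z₂ − z₁) = (0.4677·0.111 − (-0.3853)·0.21)/0.853 = 0.156.
Then σ = (x₂ − x₁)/(z₂ − z₁) = (0.21 − 0.111)/0.853 = 0.116.

μ = 0.156, σ = 0.116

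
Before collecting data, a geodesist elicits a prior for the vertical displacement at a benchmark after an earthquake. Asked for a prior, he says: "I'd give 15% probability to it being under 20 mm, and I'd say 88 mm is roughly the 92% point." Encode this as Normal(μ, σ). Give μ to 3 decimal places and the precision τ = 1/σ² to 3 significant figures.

μ = 48.866, τ = 0.00129

The p-quantile of Normal(μ,σ) is μ + z_p·σ, with z_{0.15} = -1.036 and z_{0.92} = 1.405.
Eliminate σ: μ = (z₂·x₁ − z₁·x₂)/(z₂ − z₁) = (1.405·20 − (-1.036)·88)/2.442 = 48.866.
Then σ = (x₂ − x₁)/(z₂ − z₁) = (88 − 20)/2.442 = 27.852.
Precision τ = 1/σ² = 1/27.85² = 0.00129.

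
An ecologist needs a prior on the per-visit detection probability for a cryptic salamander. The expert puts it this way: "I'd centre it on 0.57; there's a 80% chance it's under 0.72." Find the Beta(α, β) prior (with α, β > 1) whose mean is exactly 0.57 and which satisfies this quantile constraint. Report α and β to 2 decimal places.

α ≈ 4.53, β ≈ 3.42

With mean 0.57 fixed, write α = 0.57s, β = 0.43s where s = α+β.
Need P(θ < 0.72) = 0.8 under Beta(0.57s, 0.43s). Normal approximation: (q−m)/√(m(1−m)/s) ≈ z_{0.8} = 0.842, so s ≈ 0.57·0.43·(0.842)²/(0.72−0.57)² = 7.7.
At s = 7.7: P(θ<0.72) ≈ 0.796. Adjusting to match 0.8 gives s ≈ 7.95.
So α = 0.57·7.95 ≈ 4.53, β = 0.43·7.95 ≈ 3.42.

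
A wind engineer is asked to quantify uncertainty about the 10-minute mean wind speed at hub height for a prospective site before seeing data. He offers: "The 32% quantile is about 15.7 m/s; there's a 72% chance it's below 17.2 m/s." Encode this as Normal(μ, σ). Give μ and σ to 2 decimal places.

μ = 16.37, σ = 1.43

The p-quantile of Normal(μ,σ) is μ + z_p·σ, with z_{0.32} = -0.4677 and z_{0.72} = 0.5828.
Eliminate σ: μ = (z₂·x₁ − z₁·x₂)/(z₂ − z₁) = (0.5828·15.7 − (-0.4677)·17.2)/1.051 = 16.37.
Then σ = (x₂ − x₁)/(z₂ − z₁) = (17.2 − 15.7)/1.051 = 1.43.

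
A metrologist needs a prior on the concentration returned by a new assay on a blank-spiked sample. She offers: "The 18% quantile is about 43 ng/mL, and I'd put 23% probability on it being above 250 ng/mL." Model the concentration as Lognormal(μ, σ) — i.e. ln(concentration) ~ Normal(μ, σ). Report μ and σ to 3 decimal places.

μ ≈ 4.735, σ ≈ 1.064

If T ~ Lognormal(μ,σ) then ln T ~ Normal(μ,σ), so the p-quantile of ln T is μ + z_p·σ.
ln(43) = 3.761 and ln(250) = 5.521; z_{0.18} = -0.9154, z_{0.77} = 0.7388.
σ = (5.521 − 3.761)/(0.7388 − (-0.9154)) = 1.064.
μ = 3.761 − (-0.9154)·1.064 = 4.735.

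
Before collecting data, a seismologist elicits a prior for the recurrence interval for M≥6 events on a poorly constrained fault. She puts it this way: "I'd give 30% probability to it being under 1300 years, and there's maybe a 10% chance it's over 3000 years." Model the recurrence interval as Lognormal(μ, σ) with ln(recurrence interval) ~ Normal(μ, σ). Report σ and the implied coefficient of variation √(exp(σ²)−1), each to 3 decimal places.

If T ~ Lognormal(μ,σ) then ln T ~ Normal(μ,σ), so the p-quantile of ln T is μ + z_p·σ.
ln(1300) = 7.17 and ln(3000) = 8.006; z_{0.3} = -0.5244, z_{0.9} = 1.282.
σ = (8.006 − 7.17)/(1.282 − (-0.5244)) = 0.463.
μ = 7.17 − (-0.5244)·0.463 = 7.413.
CV = √(exp(σ²)−1) = √(exp(0.2144)−1) = 0.489.

σ ≈ 0.463, CV ≈ 0.489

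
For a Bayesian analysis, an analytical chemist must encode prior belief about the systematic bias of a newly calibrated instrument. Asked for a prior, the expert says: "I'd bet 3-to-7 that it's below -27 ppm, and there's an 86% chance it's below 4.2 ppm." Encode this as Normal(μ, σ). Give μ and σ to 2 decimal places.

μ = -16.80, σ = 19.44

The p-quantile of Normal(μ,σ) is μ + z_p·σ, with z_{0.3} = -0.5244 and z_{0.86} = 1.08.
Eliminate σ: μ = (z₂·x₁ − z₁·x₂)/(z₂ − z₁) = (1.08·-27 − (-0.5244)·4.2)/1.605 = -16.80.
Then σ = (x₂ − x₁)/(z₂ − z₁) = (4.2 − -27)/1.605 = 19.44.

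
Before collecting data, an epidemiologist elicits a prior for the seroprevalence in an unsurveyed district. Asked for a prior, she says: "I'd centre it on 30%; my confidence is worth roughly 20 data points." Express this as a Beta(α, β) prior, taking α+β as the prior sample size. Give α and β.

α = 6, β = 14

Under the effective-sample-size interpretation, Beta(α, β) has prior mean α/(α+β) and prior sample size α+β.
So α+β = 20 and α/(α+β) = 0.3, giving α = 0.3·20 = 6 and β = 20 − 6 = 14.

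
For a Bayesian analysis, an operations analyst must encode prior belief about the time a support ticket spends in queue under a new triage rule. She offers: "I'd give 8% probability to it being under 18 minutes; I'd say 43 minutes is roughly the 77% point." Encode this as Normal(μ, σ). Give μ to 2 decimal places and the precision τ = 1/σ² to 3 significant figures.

μ = 34.38, τ = 0.00735

For Normal(μ,σ), the p-quantile is μ + z_p·σ. Here z_{0.08} = -1.405, z_{0.77} = 0.7388.
So 18 = μ − 1.405σ and 43 = μ + 0.7388σ.
Subtracting: σ = (43 − 18)/(0.7388 − (-1.405)) = 11.66.
Then μ = 18 − (-1.405)·11.66 = 34.38.
Precision τ = 1/σ² = 1/11.66² = 0.00735.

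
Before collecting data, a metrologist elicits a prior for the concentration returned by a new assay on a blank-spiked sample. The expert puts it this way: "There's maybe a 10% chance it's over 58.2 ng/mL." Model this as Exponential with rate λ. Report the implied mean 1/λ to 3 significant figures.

mean ≈ 25.3 ng/mL

P(T > 58.2) = e^(−λ·58.2) = 0.1, so λ = −ln(0.1)/58.2 = 0.0396.
Mean = 1/λ = 25.3 ng/mL.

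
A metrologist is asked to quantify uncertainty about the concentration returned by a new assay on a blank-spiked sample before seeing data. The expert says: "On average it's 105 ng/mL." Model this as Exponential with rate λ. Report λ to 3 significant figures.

Exponential mean = 1/λ, so λ = 1/105.0 = 0.00952.

λ ≈ 0.00952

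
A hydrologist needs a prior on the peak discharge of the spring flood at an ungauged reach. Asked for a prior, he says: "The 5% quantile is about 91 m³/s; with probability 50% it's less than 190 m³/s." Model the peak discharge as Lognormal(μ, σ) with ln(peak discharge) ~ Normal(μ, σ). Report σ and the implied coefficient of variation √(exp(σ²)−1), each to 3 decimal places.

If T ~ Lognormal(μ,σ) then ln T ~ Normal(μ,σ), so the p-quantile of ln T is μ + z_p·σ.
ln(91) = 4.511 and ln(190) = 5.247; z_{0.05} = -1.645, z_{0.5} = 0.
σ = (5.247 − 4.511)/(0 − (-1.645)) = 0.448.
μ = 4.511 − (-1.645)·0.448 = 5.247.
CV = √(exp(σ²)−1) = √(exp(0.2003)−1) = 0.471.

σ ≈ 0.448, CV ≈ 0.471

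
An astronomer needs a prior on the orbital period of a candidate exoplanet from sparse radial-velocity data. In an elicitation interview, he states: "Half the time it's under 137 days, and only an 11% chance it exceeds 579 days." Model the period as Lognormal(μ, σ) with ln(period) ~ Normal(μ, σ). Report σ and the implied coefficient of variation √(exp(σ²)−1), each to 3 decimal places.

If T ~ Lognormal(μ,σ) then ln T ~ Normal(μ,σ), so the p-quantile of ln T is μ + z_p·σ.
ln(137) = 4.92 and ln(579) = 6.361; z_{0.5} = 0, z_{0.89} = 1.227.
σ = (6.361 − 4.92)/(1.227 − (0)) = 1.175.
μ = 4.92 − (0)·1.175 = 4.920.
CV = √(exp(σ²)−1) = √(exp(1.3809)−1) = 1.726.

σ ≈ 1.175, CV ≈ 1.726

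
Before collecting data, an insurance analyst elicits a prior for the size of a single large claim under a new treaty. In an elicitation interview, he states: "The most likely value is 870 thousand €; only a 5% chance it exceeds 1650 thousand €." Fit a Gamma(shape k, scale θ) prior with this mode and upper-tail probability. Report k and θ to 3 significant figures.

Gamma(k,θ) with k>1 has mode (k−1)θ, so θ = 870/(k−1).
Need P(X < 1650) = 0.95 with θ tied to k this way. Start at k = 2, θ = 870: P(X<1650) ≈ 0.565.
Too low — raise k to concentrate. Iterating converges to k ≈ 7.79.
Then θ = 870/(7.79−1) ≈ 128.

k ≈ 7.79, θ ≈ 128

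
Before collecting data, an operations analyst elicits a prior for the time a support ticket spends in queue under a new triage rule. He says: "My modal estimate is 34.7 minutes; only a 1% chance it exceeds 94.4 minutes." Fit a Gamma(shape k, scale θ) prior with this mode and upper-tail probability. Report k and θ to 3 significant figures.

k ≈ 5.6, θ ≈ 7.55

Gamma(k,θ) with k>1 has mode (k−1)θ, so θ = 34.7/(k−1).
Need P(X < 94.4) = 0.99 with θ tied to k this way. Start at k = 2, θ = 34.7: P(X<94.4) ≈ 0.755.
Too low — raise k to concentrate. Iterating converges to k ≈ 5.6.
Then θ = 34.7/(5.6−1) ≈ 7.55.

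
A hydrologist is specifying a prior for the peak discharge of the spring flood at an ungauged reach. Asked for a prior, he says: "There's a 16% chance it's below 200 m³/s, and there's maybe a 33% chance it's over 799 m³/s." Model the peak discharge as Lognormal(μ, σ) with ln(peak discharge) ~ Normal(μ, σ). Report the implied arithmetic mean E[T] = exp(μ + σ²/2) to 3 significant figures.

If T ~ Lognormal(μ,σ) then ln T ~ Normal(μ,σ), so the p-quantile of ln T is μ + z_p·σ.
ln(200) = 5.298 and ln(799) = 6.683; z_{0.16} = -0.9945, z_{0.67} = 0.4399.
σ = (6.683 − 5.298)/(0.4399 − (-0.9945)) = 0.966.
μ = 5.298 − (-0.9945)·0.966 = 6.259.
E[T] = exp(μ + σ²/2) = exp(6.259 + 0.4662) = 833 m³/s.

E[T] ≈ 833 m³/s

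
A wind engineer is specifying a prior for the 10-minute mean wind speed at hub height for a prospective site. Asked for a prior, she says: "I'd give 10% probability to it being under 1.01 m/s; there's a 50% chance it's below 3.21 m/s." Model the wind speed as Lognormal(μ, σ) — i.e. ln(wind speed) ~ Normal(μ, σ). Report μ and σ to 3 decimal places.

μ ≈ 1.166, σ ≈ 0.902

If T ~ Lognormal(μ,σ) then ln T ~ Normal(μ,σ), so the p-quantile of ln T is μ + z_p·σ.
ln(1.01) = 0.00995 and ln(3.21) = 1.166; z_{0.1} = -1.282, z_{0.5} = 0.
σ = (1.166 − 0.00995)/(0 − (-1.282)) = 0.902.
μ = 0.00995 − (-1.282)·0.902 = 1.166.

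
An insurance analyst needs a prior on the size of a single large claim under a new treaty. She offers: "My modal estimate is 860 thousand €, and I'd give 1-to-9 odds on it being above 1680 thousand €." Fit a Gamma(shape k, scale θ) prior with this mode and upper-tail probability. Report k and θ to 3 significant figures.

k ≈ 5.27, θ ≈ 201

Gamma(k,θ) with k>1 has mode (k−1)θ, so θ = 860/(k−1).
Need P(X < 1680) = 0.9 with θ tied to k this way. Start at k = 2, θ = 860: P(X<1680) ≈ 0.581.
Too low — raise k to concentrate. Iterating converges to k ≈ 5.27.
Then θ = 860/(5.27−1) ≈ 201.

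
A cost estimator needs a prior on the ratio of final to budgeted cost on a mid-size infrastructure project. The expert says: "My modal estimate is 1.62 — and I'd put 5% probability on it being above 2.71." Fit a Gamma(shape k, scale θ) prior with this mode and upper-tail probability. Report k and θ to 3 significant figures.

Gamma(k,θ) with k>1 has mode (k−1)θ, so θ = 1.62/(k−1).
Need P(X < 2.71) = 0.95 with θ tied to k this way. Start at k = 2, θ = 1.62: P(X<2.71) ≈ 0.498.
Too low — raise k to concentrate. Iterating converges to k ≈ 11.6.
Then θ = 1.62/(11.6−1) ≈ 0.154.

k ≈ 11.6, θ ≈ 0.154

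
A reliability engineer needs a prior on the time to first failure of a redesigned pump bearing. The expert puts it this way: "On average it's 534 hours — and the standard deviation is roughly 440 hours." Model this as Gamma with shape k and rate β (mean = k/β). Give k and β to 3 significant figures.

For Gamma(k, rate β): mean = k/β, variance = k/β², so CV = 1/√k.
CV = SD/mean = 440/534 = 0.824, hence k = 1/CV² = 1.47.
Then β = k/mean = 1.47/534 = 0.00276.

k ≈ 1.47, β ≈ 0.00276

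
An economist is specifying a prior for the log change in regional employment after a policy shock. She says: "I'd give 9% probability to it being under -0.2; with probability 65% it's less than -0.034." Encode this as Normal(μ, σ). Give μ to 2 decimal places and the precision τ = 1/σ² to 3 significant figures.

The p-quantile of Normal(μ,σ) is μ + z_p·σ, with z_{0.09} = -1.341 and z_{0.65} = 0.3853.
Eliminate σ: μ = (z₂·x₁ − z₁·x₂)/(z₂ − z₁) = (0.3853·-0.2 − (-1.341)·-0.034)/1.726 = -0.07.
Then σ = (x₂ − x₁)/(z₂ − z₁) = (-0.034 − -0.2)/1.726 = 0.10.
Precision τ = 1/σ² = 1/0.09617² = 108.

μ = -0.07, τ = 108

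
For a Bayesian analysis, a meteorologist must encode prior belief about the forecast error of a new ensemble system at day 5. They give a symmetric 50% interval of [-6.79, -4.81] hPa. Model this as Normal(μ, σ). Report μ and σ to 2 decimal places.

A symmetric 50% interval runs μ ± z·σ with z = 0.6745.
Half-width = 0.99, so σ = 0.99/0.6745 = 1.47.
μ is the interval midpoint, -5.80.

μ = -5.80, σ = 1.47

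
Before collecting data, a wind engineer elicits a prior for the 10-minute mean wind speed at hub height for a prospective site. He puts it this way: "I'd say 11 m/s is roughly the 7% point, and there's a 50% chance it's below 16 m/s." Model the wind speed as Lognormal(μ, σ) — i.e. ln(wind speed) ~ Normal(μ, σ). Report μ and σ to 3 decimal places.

If T ~ Lognormal(μ,σ) then ln T ~ Normal(μ,σ), so the p-quantile of ln T is μ + z_p·σ.
ln(11) = 2.398 and ln(16) = 2.773; z_{0.07} = -1.476, z_{0.5} = 0.
σ = (2.773 − 2.398)/(0 − (-1.476)) = 0.254.
μ = 2.398 − (-1.476)·0.254 = 2.773.

μ ≈ 2.773, σ ≈ 0.254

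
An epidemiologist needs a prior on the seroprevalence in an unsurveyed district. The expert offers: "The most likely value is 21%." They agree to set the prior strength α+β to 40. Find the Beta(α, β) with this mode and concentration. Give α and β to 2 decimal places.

For α,β > 1 the Beta mode is (α−1)/(α+β−2). With α+β = 40, the mode is (α−1)/38.
Set (α−1)/38 = 0.21 → α = 1 + 0.21·38 = 8.98.
β = 40 − α = 31.02.

α = 8.98, β = 31.02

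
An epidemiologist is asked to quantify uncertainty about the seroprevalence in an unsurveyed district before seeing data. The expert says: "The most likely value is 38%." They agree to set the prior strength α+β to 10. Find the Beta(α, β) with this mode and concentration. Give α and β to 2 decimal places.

For α,β > 1 the Beta mode is (α−1)/(α+β−2). With α+β = 10, the mode is (α−1)/8.
Set (α−1)/8 = 0.38 → α = 1 + 0.38·8 = 4.04.
β = 10 − α = 5.96.

α = 4.04, β = 5.96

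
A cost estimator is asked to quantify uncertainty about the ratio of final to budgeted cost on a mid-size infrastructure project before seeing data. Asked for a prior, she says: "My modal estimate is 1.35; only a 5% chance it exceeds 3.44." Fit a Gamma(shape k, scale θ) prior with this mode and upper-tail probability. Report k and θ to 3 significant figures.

Gamma(k,θ) with k>1 has mode (k−1)θ, so θ = 1.35/(k−1).
Need P(X < 3.44) = 0.95 with θ tied to k this way. Start at k = 2, θ = 1.35: P(X<3.44) ≈ 0.722.
Too low — raise k to concentrate. Iterating converges to k ≈ 4.1.
Then θ = 1.35/(4.1−1) ≈ 0.436.

k ≈ 4.1, θ ≈ 0.436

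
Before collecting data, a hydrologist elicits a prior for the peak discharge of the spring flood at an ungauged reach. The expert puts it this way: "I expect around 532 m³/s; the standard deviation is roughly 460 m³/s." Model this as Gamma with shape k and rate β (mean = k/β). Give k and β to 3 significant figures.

k ≈ 1.34, β ≈ 0.00251

For Gamma(k, rate β): mean = k/β, variance = k/β², so CV = 1/√k.
CV = SD/mean = 460/532 = 0.8647, hence k = 1/CV² = 1.34.
Then β = k/mean = 1.34/532 = 0.00251.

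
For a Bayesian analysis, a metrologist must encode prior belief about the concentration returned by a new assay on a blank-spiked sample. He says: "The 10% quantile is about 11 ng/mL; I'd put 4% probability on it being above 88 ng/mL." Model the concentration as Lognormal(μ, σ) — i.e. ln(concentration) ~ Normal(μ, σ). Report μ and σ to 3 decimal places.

μ ≈ 3.277, σ ≈ 0.686

If T ~ Lognormal(μ,σ) then ln T ~ Normal(μ,σ), so the p-quantile of ln T is μ + z_p·σ.
ln(11) = 2.398 and ln(88) = 4.477; z_{0.1} = -1.282, z_{0.96} = 1.751.
σ = (4.477 − 2.398)/(1.751 − (-1.282)) = 0.686.
μ = 2.398 − (-1.282)·0.686 = 3.277.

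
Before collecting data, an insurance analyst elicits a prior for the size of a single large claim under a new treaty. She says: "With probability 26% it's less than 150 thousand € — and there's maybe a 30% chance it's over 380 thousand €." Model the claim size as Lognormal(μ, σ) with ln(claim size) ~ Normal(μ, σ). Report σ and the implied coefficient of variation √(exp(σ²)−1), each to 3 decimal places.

If T ~ Lognormal(μ,σ) then ln T ~ Normal(μ,σ), so the p-quantile of ln T is μ + z_p·σ.
ln(150) = 5.011 and ln(380) = 5.94; z_{0.26} = -0.6433, z_{0.7} = 0.5244.
σ = (5.94 − 5.011)/(0.5244 − (-0.6433)) = 0.796.
μ = 5.011 − (-0.6433)·0.796 = 5.523.
CV = √(exp(σ²)−1) = √(exp(0.6336)−1) = 0.940.

σ ≈ 0.796, CV ≈ 0.940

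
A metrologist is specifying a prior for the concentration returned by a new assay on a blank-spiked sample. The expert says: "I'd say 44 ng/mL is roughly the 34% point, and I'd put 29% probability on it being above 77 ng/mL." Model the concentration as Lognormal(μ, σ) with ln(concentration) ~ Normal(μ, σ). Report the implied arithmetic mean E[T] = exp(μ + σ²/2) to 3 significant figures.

E[T] ≈ 66.1 ng/mL

If T ~ Lognormal(μ,σ) then ln T ~ Normal(μ,σ), so the p-quantile of ln T is μ + z_p·σ.
ln(44) = 3.784 and ln(77) = 4.344; z_{0.34} = -0.4125, z_{0.71} = 0.5534.
σ = (4.344 − 3.784)/(0.5534 − (-0.4125)) = 0.579.
μ = 3.784 − (-0.4125)·0.579 = 4.023.
E[T] = exp(μ + σ²/2) = exp(4.023 + 0.1679) = 66.1 ng/mL.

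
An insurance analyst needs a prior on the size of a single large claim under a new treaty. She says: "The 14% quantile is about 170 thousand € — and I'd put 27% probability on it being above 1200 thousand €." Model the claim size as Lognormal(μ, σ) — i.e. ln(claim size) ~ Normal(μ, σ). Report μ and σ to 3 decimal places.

If T ~ Lognormal(μ,σ) then ln T ~ Normal(μ,σ), so the p-quantile of ln T is μ + z_p·σ.
ln(170) = 5.136 and ln(1200) = 7.09; z_{0.14} = -1.08, z_{0.73} = 0.6128.
σ = (7.09 − 5.136)/(0.6128 − (-1.08)) = 1.154.
μ = 5.136 − (-1.08)·1.154 = 6.383.

μ ≈ 6.383, σ ≈ 1.154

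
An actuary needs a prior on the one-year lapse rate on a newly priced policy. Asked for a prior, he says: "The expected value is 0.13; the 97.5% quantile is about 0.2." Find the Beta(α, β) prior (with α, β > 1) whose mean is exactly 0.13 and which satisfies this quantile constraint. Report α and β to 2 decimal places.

α ≈ 13.76, β ≈ 92.07

With mean 0.13 fixed, write α = 0.13s, β = 0.87s where s = α+β.
Need P(θ < 0.2) = 0.975 under Beta(0.13s, 0.87s). Normal approximation: (q−m)/√(m(1−m)/s) ≈ z_{0.975} = 1.96, so s ≈ 0.13·0.87·(1.96)²/(0.2−0.13)² = 88.7.
At s = 88.7: P(θ<0.2) ≈ 0.965. Adjusting to match 0.975 gives s ≈ 105.82.
So α = 0.13·105.82 ≈ 13.76, β = 0.87·105.82 ≈ 92.07.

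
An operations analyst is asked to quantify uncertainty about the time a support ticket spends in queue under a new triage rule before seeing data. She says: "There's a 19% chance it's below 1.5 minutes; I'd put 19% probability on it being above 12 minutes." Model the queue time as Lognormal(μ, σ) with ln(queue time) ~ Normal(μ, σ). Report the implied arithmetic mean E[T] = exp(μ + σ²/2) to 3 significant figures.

If T ~ Lognormal(μ,σ) then ln T ~ Normal(μ,σ), so the p-quantile of ln T is μ + z_p·σ.
ln(1.5) = 0.4055 and ln(12) = 2.485; z_{0.19} = -0.8779, z_{0.81} = 0.8779.
σ = (2.485 − 0.4055)/(0.8779 − (-0.8779)) = 1.184.
μ = 0.4055 − (-0.8779)·1.184 = 1.445.
E[T] = exp(μ + σ²/2) = exp(1.445 + 0.7013) = 8.55 minutes.

E[T] ≈ 8.55 minutes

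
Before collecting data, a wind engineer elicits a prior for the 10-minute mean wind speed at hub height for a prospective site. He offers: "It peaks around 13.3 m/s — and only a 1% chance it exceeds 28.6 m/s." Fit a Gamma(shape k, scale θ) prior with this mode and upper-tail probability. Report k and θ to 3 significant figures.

Gamma(k,θ) with k>1 has mode (k−1)θ, so θ = 13.3/(k−1).
Need P(X < 28.6) = 0.99 with θ tied to k this way. Start at k = 2, θ = 13.3: P(X<28.6) ≈ 0.633.
Too low — raise k to concentrate. Iterating converges to k ≈ 9.26.
Then θ = 13.3/(9.26−1) ≈ 1.61.

k ≈ 9.26, θ ≈ 1.61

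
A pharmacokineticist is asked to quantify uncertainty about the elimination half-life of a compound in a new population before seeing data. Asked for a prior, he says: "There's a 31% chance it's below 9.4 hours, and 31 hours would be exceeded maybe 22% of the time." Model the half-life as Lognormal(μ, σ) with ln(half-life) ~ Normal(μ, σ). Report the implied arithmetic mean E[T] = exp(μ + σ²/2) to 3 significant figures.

E[T] ≈ 23.3 hours

If T ~ Lognormal(μ,σ) then ln T ~ Normal(μ,σ), so the p-quantile of ln T is μ + z_p·σ.
ln(9.4) = 2.241 and ln(31) = 3.434; z_{0.31} = -0.4959, z_{0.78} = 0.7722.
σ = (3.434 − 2.241)/(0.7722 − (-0.4959)) = 0.941.
μ = 2.241 − (-0.4959)·0.941 = 2.707.
E[T] = exp(μ + σ²/2) = exp(2.707 + 0.4428) = 23.3 hours.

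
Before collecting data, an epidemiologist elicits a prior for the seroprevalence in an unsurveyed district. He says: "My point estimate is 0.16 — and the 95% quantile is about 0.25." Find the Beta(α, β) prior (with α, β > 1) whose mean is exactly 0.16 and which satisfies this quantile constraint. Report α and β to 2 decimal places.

With mean 0.16 fixed, write α = 0.16s, β = 0.84s where s = α+β.
Need P(θ < 0.25) = 0.95 under Beta(0.16s, 0.84s). Normal approximation: (q−m)/√(m(1−m)/s) ≈ z_{0.95} = 1.64, so s ≈ 0.16·0.84·(1.64)²/(0.25−0.16)² = 44.9.
At s = 44.9: P(θ<0.25) ≈ 0.939. Adjusting to match 0.95 gives s ≈ 51.75.
So α = 0.16·51.75 ≈ 8.28, β = 0.84·51.75 ≈ 43.47.

α ≈ 8.28, β ≈ 43.47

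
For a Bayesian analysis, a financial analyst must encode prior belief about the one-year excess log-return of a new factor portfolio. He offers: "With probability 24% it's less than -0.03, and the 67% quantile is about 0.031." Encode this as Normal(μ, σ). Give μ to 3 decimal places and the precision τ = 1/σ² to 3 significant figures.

The p-quantile of Normal(μ,σ) is μ + z_p·σ, with z_{0.24} = -0.7063 and z_{0.67} = 0.4399.
Eliminate σ: μ = (z₂·x₁ − z₁·x₂)/(z₂ − z₁) = (0.4399·-0.03 − (-0.7063)·0.031)/1.146 = 0.008.
Then σ = (x₂ − x₁)/(z₂ − z₁) = (0.031 − -0.03)/1.146 = 0.053.
Precision τ = 1/σ² = 1/0.05322² = 353.

μ = 0.008, τ = 353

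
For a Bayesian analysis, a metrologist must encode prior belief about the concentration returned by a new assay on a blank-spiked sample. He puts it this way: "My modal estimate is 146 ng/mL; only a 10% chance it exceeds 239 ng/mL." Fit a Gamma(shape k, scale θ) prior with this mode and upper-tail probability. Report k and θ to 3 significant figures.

Gamma(k,θ) with k>1 has mode (k−1)θ, so θ = 146/(k−1).
Need P(X < 239) = 0.9 with θ tied to k this way. Start at k = 2, θ = 146: P(X<239) ≈ 0.487.
Too low — raise k to concentrate. Iterating converges to k ≈ 8.76.
Then θ = 146/(8.76−1) ≈ 18.8.

k ≈ 8.76, θ ≈ 18.8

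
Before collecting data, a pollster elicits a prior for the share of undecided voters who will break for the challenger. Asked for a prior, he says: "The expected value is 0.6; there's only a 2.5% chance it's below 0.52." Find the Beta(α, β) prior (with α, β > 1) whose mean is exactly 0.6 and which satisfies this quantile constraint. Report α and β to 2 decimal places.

With mean 0.6 fixed, write α = 0.6s, β = 0.4s where s = α+β.
Need P(θ < 0.52) = 0.025 under Beta(0.6s, 0.4s). Normal approximation: (q−m)/√(m(1−m)/s) ≈ z_{0.025} = -1.96, so s ≈ 0.6·0.4·(-1.96)²/(0.52−0.6)² = 144.1.
At s = 144.1: P(θ<0.52) ≈ 0.026. Adjusting to match 0.025 gives s ≈ 147.34.
So α = 0.6·147.34 ≈ 88.40, β = 0.4·147.34 ≈ 58.94.

α ≈ 88.40, β ≈ 58.94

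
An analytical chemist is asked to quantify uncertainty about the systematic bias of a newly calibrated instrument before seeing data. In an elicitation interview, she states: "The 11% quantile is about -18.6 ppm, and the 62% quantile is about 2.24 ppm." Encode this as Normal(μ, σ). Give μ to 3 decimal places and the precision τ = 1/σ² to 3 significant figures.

For Normal(μ,σ), the p-quantile is μ + z_p·σ. Here z_{0.11} = -1.227, z_{0.62} = 0.3055.
So -18.6 = μ − 1.227σ and 2.24 = μ + 0.3055σ.
Subtracting: σ = (2.24 − -18.6)/(0.3055 − (-1.227)) = 13.603.
Then μ = -18.6 − (-1.227)·13.603 = -1.915.
Precision τ = 1/σ² = 1/13.6² = 0.0054.

μ = -1.915, τ = 0.0054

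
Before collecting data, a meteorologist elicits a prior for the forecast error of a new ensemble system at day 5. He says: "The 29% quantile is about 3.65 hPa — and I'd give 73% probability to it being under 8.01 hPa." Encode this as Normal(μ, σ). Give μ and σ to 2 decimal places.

μ = 5.72, σ = 3.74

The p-quantile of Normal(μ,σ) is μ + z_p·σ, with z_{0.29} = -0.5534 and z_{0.73} = 0.6128.
Eliminate σ: μ = (z₂·x₁ − z₁·x₂)/(z₂ − z₁) = (0.6128·3.65 − (-0.5534)·8.01)/1.166 = 5.72.
Then σ = (x₂ − x₁)/(z₂ − z₁) = (8.01 − 3.65)/1.166 = 3.74.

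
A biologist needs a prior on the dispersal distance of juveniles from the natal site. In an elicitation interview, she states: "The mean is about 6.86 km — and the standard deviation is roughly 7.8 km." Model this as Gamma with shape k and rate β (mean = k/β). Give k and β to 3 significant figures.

For Gamma(k, rate β): mean = k/β, variance = k/β², so CV = 1/√k.
CV = SD/mean = 7.8/6.86 = 1.137, hence k = 1/CV² = 0.773.
Then β = k/mean = 0.773/6.86 = 0.113.

k ≈ 0.773, β ≈ 0.113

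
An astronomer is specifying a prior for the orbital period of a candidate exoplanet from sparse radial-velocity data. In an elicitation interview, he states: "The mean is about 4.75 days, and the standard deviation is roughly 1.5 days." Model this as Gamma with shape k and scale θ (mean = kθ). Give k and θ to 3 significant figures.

For Gamma(k, scale θ): mean = kθ, variance = kθ², so CV = 1/√k.
CV = SD/mean = 1.5/4.75 = 0.3158, hence k = 1/CV² = 10.
Then θ = mean/k = 4.75/10 = 0.474.

k ≈ 10, θ ≈ 0.474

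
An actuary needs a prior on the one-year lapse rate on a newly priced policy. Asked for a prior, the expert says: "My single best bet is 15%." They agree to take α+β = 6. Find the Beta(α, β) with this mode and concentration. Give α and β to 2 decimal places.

For α,β > 1 the Beta mode is (α−1)/(α+β−2). With α+β = 6, the mode is (α−1)/4.
Set (α−1)/4 = 0.15 → α = 1 + 0.15·4 = 1.60.
β = 6 − α = 4.40.

α = 1.60, β = 4.40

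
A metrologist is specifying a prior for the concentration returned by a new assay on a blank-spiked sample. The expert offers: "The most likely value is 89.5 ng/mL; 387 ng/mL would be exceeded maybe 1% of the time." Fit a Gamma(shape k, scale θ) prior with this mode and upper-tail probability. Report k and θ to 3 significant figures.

Gamma(k,θ) with k>1 has mode (k−1)θ, so θ = 89.5/(k−1).
Need P(X < 387) = 0.99 with θ tied to k this way. Start at k = 2, θ = 89.5: P(X<387) ≈ 0.929.
Too low — raise k to concentrate. Iterating converges to k ≈ 2.91.
Then θ = 89.5/(2.91−1) ≈ 46.9.

k ≈ 2.91, θ ≈ 46.9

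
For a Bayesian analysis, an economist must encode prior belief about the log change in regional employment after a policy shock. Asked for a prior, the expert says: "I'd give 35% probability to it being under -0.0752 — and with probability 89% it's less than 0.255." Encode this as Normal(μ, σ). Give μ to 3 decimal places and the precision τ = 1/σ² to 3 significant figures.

μ = 0.004, τ = 23.8

For Normal(μ,σ), the p-quantile is μ + z_p·σ. Here z_{0.35} = -0.3853, z_{0.89} = 1.227.
So -0.0752 = μ − 0.3853σ and 0.255 = μ + 1.227σ.
Subtracting: σ = (0.255 − -0.0752)/(1.227 − (-0.3853)) = 0.205.
Then μ = -0.0752 − (-0.3853)·0.205 = 0.004.
Precision τ = 1/σ² = 1/0.2049² = 23.8.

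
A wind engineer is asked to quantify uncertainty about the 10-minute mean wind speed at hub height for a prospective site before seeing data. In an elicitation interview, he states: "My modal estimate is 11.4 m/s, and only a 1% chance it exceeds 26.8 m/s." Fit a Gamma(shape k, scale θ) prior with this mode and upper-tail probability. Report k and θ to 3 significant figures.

Gamma(k,θ) with k>1 has mode (k−1)θ, so θ = 11.4/(k−1).
Need P(X < 26.8) = 0.99 with θ tied to k this way. Start at k = 2, θ = 11.4: P(X<26.8) ≈ 0.681.
Too low — raise k to concentrate. Iterating converges to k ≈ 7.51.
Then θ = 11.4/(7.51−1) ≈ 1.75.

k ≈ 7.51, θ ≈ 1.75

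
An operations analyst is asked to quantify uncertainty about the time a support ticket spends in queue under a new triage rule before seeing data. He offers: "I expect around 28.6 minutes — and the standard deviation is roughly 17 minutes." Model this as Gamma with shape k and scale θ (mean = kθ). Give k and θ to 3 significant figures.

For Gamma(k, scale θ): mean = kθ, variance = kθ², so CV = 1/√k.
CV = SD/mean = 17/28.6 = 0.5944, hence k = 1/CV² = 2.83.
Then θ = mean/k = 28.6/2.83 = 10.1.

k ≈ 2.83, θ ≈ 10.1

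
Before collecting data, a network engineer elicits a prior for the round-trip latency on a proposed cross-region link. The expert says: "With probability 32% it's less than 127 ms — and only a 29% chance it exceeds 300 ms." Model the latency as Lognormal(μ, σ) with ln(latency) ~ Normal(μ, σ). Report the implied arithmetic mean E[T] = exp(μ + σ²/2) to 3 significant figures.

E[T] ≈ 268 ms

If T ~ Lognormal(μ,σ) then ln T ~ Normal(μ,σ), so the p-quantile of ln T is μ + z_p·σ.
ln(127) = 4.844 and ln(300) = 5.704; z_{0.32} = -0.4677, z_{0.71} = 0.5534.
σ = (5.704 − 4.844)/(0.5534 − (-0.4677)) = 0.842.
μ = 4.844 − (-0.4677)·0.842 = 5.238.
E[T] = exp(μ + σ²/2) = exp(5.238 + 0.3544) = 268 ms.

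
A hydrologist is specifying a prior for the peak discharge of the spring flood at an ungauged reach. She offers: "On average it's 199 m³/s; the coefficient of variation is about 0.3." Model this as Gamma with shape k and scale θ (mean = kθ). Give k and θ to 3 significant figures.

k ≈ 11.1, θ ≈ 17.9

For Gamma(k, scale θ): mean = kθ, variance = kθ², so CV = 1/√k.
CV = 0.3, hence k = 1/CV² = 11.1.
Then θ = mean/k = 199/11.1 = 17.9.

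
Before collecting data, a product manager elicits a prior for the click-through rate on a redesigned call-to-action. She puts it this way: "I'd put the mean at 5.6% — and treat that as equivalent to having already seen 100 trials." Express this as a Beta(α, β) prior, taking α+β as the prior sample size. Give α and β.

Under the effective-sample-size interpretation, Beta(α, β) has prior mean α/(α+β) and prior sample size α+β.
So α+β = 100 and α/(α+β) = 0.056, giving α = 0.056·100 = 5.6 and β = 100 − 5.6 = 94.4.

α = 5.6, β = 94.4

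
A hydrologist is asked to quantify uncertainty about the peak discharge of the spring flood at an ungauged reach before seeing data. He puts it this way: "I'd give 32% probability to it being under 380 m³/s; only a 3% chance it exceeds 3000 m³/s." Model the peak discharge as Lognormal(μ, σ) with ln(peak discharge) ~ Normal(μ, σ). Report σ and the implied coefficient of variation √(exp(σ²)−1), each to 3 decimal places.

If T ~ Lognormal(μ,σ) then ln T ~ Normal(μ,σ), so the p-quantile of ln T is μ + z_p·σ.
ln(380) = 5.94 and ln(3000) = 8.006; z_{0.32} = -0.4677, z_{0.97} = 1.881.
σ = (8.006 − 5.94)/(1.881 − (-0.4677)) = 0.880.
μ = 5.94 − (-0.4677)·0.880 = 6.352.
CV = √(exp(σ²)−1) = √(exp(0.7740)−1) = 1.081.

σ ≈ 0.880, CV ≈ 1.081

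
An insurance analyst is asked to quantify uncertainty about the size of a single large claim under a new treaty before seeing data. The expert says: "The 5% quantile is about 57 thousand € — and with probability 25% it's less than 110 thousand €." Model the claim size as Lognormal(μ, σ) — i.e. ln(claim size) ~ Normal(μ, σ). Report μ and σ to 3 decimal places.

If T ~ Lognormal(μ,σ) then ln T ~ Normal(μ,σ), so the p-quantile of ln T is μ + z_p·σ.
ln(57) = 4.043 and ln(110) = 4.7; z_{0.05} = -1.645, z_{0.25} = -0.6745.
σ = (4.7 − 4.043)/(-0.6745 − (-1.645)) = 0.678.
μ = 4.043 − (-1.645)·0.678 = 5.157.

μ ≈ 5.157, σ ≈ 0.678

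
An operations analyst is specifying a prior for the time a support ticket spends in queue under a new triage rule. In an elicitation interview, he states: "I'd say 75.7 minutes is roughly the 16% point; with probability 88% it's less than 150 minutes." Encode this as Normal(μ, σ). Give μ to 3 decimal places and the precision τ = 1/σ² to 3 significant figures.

For Normal(μ,σ), the p-quantile is μ + z_p·σ. Here z_{0.16} = -0.9945, z_{0.88} = 1.175.
So 75.7 = μ − 0.9945σ and 150 = μ + 1.175σ.
Subtracting: σ = (150 − 75.7)/(1.175 − (-0.9945)) = 34.248.
Then μ = 75.7 − (-0.9945)·34.248 = 109.759.
Precision τ = 1/σ² = 1/34.25² = 0.000853.

μ = 109.759, τ = 0.000853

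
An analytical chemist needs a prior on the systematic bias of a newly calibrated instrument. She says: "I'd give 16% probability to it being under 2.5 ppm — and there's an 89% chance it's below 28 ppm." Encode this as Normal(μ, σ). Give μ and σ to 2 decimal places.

The p-quantile of Normal(μ,σ) is μ + z_p·σ, with z_{0.16} = -0.9945 and z_{0.89} = 1.227.
Eliminate σ: μ = (z₂·x₁ − z₁·x₂)/(z₂ − z₁) = (1.227·2.5 − (-0.9945)·28)/2.221 = 13.92.
Then σ = (x₂ − x₁)/(z₂ − z₁) = (28 − 2.5)/2.221 = 11.48.

μ = 13.92, σ = 11.48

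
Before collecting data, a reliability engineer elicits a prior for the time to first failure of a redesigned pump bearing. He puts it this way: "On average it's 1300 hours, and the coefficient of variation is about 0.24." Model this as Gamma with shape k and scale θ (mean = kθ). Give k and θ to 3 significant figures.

For Gamma(k, scale θ): mean = kθ, variance = kθ², so CV = 1/√k.
CV = 0.24, hence k = 1/CV² = 17.4.
Then θ = mean/k = 1300/17.4 = 74.9.

k ≈ 17.4, θ ≈ 74.9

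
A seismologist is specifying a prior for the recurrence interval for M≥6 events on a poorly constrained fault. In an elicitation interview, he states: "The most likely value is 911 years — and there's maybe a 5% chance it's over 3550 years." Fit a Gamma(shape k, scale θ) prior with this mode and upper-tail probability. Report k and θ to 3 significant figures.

k ≈ 2.37, θ ≈ 666

Gamma(k,θ) with k>1 has mode (k−1)θ, so θ = 911/(k−1).
Need P(X < 3550) = 0.95 with θ tied to k this way. Start at k = 2, θ = 911: P(X<3550) ≈ 0.901.
Too low — raise k to concentrate. Iterating converges to k ≈ 2.37.
Then θ = 911/(2.37−1) ≈ 666.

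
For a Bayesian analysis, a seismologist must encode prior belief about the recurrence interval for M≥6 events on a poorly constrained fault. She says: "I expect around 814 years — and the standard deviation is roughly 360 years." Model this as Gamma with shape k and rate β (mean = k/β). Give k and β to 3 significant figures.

k ≈ 5.11, β ≈ 0.00628

For Gamma(k, rate β): mean = k/β, variance = k/β², so CV = 1/√k.
CV = SD/mean = 360/814 = 0.4423, hence k = 1/CV² = 5.11.
Then β = k/mean = 5.11/814 = 0.00628.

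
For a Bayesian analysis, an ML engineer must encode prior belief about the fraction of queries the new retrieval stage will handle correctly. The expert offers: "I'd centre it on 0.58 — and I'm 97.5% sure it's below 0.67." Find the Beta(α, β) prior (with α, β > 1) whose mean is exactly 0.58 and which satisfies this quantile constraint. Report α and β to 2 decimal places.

α ≈ 64.17, β ≈ 46.47

With mean 0.58 fixed, write α = 0.58s, β = 0.42s where s = α+β.
Need P(θ < 0.67) = 0.975 under Beta(0.58s, 0.42s). Normal approximation: (q−m)/√(m(1−m)/s) ≈ z_{0.975} = 1.96, so s ≈ 0.58·0.42·(1.96)²/(0.67−0.58)² = 115.5.
At s = 115.5: P(θ<0.67) ≈ 0.977. Adjusting to match 0.975 gives s ≈ 110.64.
So α = 0.58·110.64 ≈ 64.17, β = 0.42·110.64 ≈ 46.47.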